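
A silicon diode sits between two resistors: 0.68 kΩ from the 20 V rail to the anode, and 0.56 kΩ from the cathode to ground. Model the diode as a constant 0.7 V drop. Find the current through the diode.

The two resistors are in series with the diode, so KVL gives 20 = I·0.68 + 0.7 + I·0.56.
I = (20 − 0.7) / (0.68 + 0.56) kΩ = 19.3 / 1.24 = 15.6 mA.

I ≈ 16 mA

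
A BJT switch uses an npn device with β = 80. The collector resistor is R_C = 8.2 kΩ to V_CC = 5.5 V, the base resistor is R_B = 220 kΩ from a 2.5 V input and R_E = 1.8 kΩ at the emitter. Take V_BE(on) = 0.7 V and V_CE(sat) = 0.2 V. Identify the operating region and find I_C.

active; I_C ≈ 0.39 mA

Assume active. Base-emitter loop: I_B = (V_BB − V_BE)/(R_B + (β+1)R_E) = (2.5 − 0.7)/(220 + 81×1.8) = 0.00492 mA.
I_C = β·I_B = 80×0.00492 = 0.394 mA.
V_CE = V_CC − I_C·R_C − I_E·R_E = 5.5 − 0.394×8.2 − 0.399×1.8 = 1.55 V > V_CE(sat), so the active-region assumption holds.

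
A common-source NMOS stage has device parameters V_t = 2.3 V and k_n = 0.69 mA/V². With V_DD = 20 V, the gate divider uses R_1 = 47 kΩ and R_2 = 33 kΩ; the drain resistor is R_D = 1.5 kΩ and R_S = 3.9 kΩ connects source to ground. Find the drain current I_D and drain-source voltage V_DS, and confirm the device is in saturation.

V_G = V_DD·R_2/(R_1+R_2) = 20×33/80 = 8.25 V.
Assume saturation: I_D = (k_n/2)(V_GS − V_t)² with V_GS = V_G − I_D·R_S = 8.25 − 3.9·I_D.
Substituting gives 5.25·I_D² − 17·I_D + 12.2 = 0, with roots I_D = 1.07 or 2.17 mA.
The root I_D = 2.17 mA gives V_GS = -0.207 V ≤ V_t, so take I_D = 1.07 mA.
Then V_GS = 4.06 V and V_DS = V_DD − I_D(R_D+R_S) = 20 − 1.07×5.4 = 14.2 V.
Saturation requires V_DS ≥ V_GS − V_t = 1.76 V; 14.2 ≥ 1.76 ✓.

I_D ≈ 1.1 mA, V_DS ≈ 14 V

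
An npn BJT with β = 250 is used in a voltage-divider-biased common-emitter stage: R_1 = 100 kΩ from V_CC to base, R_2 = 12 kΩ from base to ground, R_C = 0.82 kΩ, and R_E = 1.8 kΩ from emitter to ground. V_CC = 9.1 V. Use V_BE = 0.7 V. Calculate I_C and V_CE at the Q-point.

Thevenize the base divider: V_Th = V_CC·R_2/(R_1+R_2) = 9.1×12/112 = 0.975 V, R_Th = R_1‖R_2 = 10.7 kΩ.
Base-emitter loop: V_Th = I_B·R_Th + V_BE + (β+1)I_B·R_E, so I_B = (0.975 − 0.7) / (10.7 + 251×1.8) = 0.000595 mA.
I_C = β·I_B = 250×0.000595 = 0.149 mA, and I_E = (β+1)I_B = 0.149 mA.
V_CE = V_CC − I_C·R_C − I_E·R_E = 9.1 − 0.149×0.82 − 0.149×1.8 = 8.71 V.
V_CE = 8.71 V > 0.2 V confirms active-region operation.

I_C ≈ 0.15 mA, V_CE ≈ 8.7 V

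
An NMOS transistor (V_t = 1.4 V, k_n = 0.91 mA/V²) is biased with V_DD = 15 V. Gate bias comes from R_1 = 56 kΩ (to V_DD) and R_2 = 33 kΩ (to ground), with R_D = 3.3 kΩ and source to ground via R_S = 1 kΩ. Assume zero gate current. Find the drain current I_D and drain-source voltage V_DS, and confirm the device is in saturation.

V_G = V_DD·R_2/(R_1+R_2) = 15×33/89 = 5.56 V.
Assume saturation: I_D = (k_n/2)(V_GS − V_t)² with V_GS = V_G − I_D·R_S = 5.56 − 1·I_D.
Substituting gives 0.455·I_D² − 4.79·I_D + 7.88 = 0, with roots I_D = 2.04 or 8.48 mA.
The root I_D = 8.48 mA gives V_GS = -2.92 V ≤ V_t, so take I_D = 2.04 mA.
Then V_GS = 3.52 V and V_DS = V_DD − I_D(R_D+R_S) = 15 − 2.04×4.3 = 6.22 V.
Saturation requires V_DS ≥ V_GS − V_t = 2.12 V; 6.22 ≥ 2.12 ✓.

I_D ≈ 2 mA, V_DS ≈ 6.2 V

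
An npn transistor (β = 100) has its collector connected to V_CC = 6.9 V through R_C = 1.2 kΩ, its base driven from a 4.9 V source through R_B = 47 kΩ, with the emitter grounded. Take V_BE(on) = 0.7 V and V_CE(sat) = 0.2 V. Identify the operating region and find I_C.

saturation; I_C ≈ 5.6 mA

Assume active: I_B = (4.9 − 0.7)/47 = 0.0894 mA, giving I_C = β·I_B = 8.94 mA.
But then V_CE = 6.9 − 8.94×1.2 = -3.82 V < V_CE(sat) = 0.2 V — impossible in the active region.
So the transistor is saturated. With V_CE = 0.2 V, I_C = (V_CC − 0.2)/R_C = 6.7/1.2 = 5.58 mA.
Check: β·I_B = 8.94 mA > I_C = 5.58 mA, confirming saturation.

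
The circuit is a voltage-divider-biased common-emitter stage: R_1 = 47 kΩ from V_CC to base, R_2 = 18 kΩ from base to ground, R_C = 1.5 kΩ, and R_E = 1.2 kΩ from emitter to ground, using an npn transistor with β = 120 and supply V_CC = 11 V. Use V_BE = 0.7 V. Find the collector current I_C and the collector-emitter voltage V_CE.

Thevenize the base divider: V_Th = V_CC·R_2/(R_1+R_2) = 11×18/65 = 3.05 V, R_Th = R_1‖R_2 = 13 kΩ.
Base-emitter loop: V_Th = I_B·R_Th + V_BE + (β+1)I_B·R_E, so I_B = (3.05 − 0.7) / (13 + 121×1.2) = 0.0148 mA.
I_C = β·I_B = 120×0.0148 = 1.78 mA, and I_E = (β+1)I_B = 1.79 mA.
V_CE = V_CC − I_C·R_C − I_E·R_E = 11 − 1.78×1.5 − 1.79×1.2 = 6.18 V.
V_CE = 6.18 V > 0.2 V confirms active-region operation.

I_C ≈ 1.8 mA, V_CE ≈ 6.2 V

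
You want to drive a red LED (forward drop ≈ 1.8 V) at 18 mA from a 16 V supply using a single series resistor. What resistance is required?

R ≈ 0.79 kΩ

The resistor drops V_S − V_D = 16 − 1.8 = 14.2 V at 18 mA.
R = 14.2 V / 18 mA = 0.789 kΩ.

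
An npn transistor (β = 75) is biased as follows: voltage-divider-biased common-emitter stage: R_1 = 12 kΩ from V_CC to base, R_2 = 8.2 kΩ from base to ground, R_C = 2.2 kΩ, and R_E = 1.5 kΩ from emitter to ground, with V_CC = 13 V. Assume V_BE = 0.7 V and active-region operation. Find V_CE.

Thevenize the base divider: V_Th = V_CC·R_2/(R_1+R_2) = 13×8.2/20.2 = 5.28 V, R_Th = R_1‖R_2 = 4.87 kΩ.
Base-emitter loop: V_Th = I_B·R_Th + V_BE + (β+1)I_B·R_E, so I_B = (5.28 − 0.7) / (4.87 + 76×1.5) = 0.0385 mA.
I_C = β·I_B = 75×0.0385 = 2.89 mA, and I_E = (β+1)I_B = 2.93 mA.
V_CE = V_CC − I_C·R_C − I_E·R_E = 13 − 2.89×2.2 − 2.93×1.5 = 2.26 V.
V_CE = 2.26 V > 0.2 V confirms active-region operation.

V_CE ≈ 2.3 V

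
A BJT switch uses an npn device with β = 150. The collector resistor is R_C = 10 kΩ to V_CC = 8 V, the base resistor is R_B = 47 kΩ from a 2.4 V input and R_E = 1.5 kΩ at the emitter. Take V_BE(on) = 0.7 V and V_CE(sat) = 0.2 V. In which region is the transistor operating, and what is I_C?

saturation; I_C ≈ 0.68 mA

Assume active: I_B = (2.4 − 0.7)/(47 + 151×1.5) = 0.00622 mA, I_C = β·I_B = 0.932 mA.
Then V_CE = 8 − 0.932×10 − 0.939×1.5 = -2.73 V < 0.2 V — the active assumption fails.
Re-solve with V_CE = 0.2 V. KCL at the emitter: V_E/R_E = (V_BB−0.7−V_E)/R_B + (V_CC−0.2−V_E)/R_C, giving V_E = 1.04 V.
I_C = (V_CC − 0.2 − V_E)/R_C = (7.8 − 1.04)/10 = 0.676 mA.
Check: I_B = (1.7 − 1.04)/47 = 0.0141 mA, and β·I_B = 2.12 mA > I_C, confirming saturation.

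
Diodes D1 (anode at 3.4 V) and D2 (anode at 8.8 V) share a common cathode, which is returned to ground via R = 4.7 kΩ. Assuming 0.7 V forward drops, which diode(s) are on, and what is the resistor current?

Assume both conduct. Then node N would need to be at both 3.4−0.7 = 2.7 V and 8.8−0.7 = 8.1 V, which is impossible.
Assume only D2 conducts: V_N = 8.8 − 0.7 = 8.1 V, so I_R = 8.1/4.7 = 1.72 mA.
Check D1: its anode-to-cathode voltage is 3.4 − 8.1 = -4.7 V < 0.7 V, so it is off. The assumption is consistent.

Only D2 conducts; I_R ≈ 1.7 mA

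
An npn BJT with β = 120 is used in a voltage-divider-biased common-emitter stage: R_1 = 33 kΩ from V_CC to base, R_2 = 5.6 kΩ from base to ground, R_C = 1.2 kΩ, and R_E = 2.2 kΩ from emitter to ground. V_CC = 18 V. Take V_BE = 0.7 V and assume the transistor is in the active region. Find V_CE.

V_CE ≈ 15 V

Thevenize the base divider: V_Th = V_CC·R_2/(R_1+R_2) = 18×5.6/38.6 = 2.61 V, R_Th = R_1‖R_2 = 4.79 kΩ.
Base-emitter loop: V_Th = I_B·R_Th + V_BE + (β+1)I_B·R_E, so I_B = (2.61 − 0.7) / (4.79 + 121×2.2) = 0.00705 mA.
I_C = β·I_B = 120×0.00705 = 0.846 mA, and I_E = (β+1)I_B = 0.853 mA.
V_CE = V_CC − I_C·R_C − I_E·R_E = 18 − 0.846×1.2 − 0.853×2.2 = 15.1 V.
V_CE = 15.1 V > 0.2 V confirms active-region operation.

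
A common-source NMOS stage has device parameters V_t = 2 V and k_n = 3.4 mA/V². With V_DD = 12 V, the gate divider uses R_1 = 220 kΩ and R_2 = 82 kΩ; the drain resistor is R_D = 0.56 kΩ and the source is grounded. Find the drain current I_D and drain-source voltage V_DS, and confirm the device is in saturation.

V_G = V_DD·R_2/(R_1+R_2) = 12×82/302 = 3.26 V. With the source grounded, V_GS = V_G = 3.26 V.
Assume saturation: I_D = (k_n/2)(V_GS − V_t)² = (3.4/2)×(3.26 − 2)² = 1.7×1.26² = 2.69 mA.
V_DS = V_DD − I_D·R_D = 12 − 2.69×0.56 = 10.5 V.
Saturation requires V_DS ≥ V_GS − V_t = 1.26 V; 10.5 ≥ 1.26 ✓.

I_D ≈ 2.7 mA, V_DS ≈ 10 V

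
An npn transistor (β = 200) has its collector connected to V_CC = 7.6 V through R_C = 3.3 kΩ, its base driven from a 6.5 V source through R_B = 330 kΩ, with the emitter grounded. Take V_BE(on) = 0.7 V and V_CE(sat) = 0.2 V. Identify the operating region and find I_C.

Assume active: I_B = (6.5 − 0.7)/330 = 0.0176 mA, giving I_C = β·I_B = 3.52 mA.
But then V_CE = 7.6 − 3.52×3.3 = -4 V < V_CE(sat) = 0.2 V — impossible in the active region.
So the transistor is saturated. With V_CE = 0.2 V, I_C = (V_CC − 0.2)/R_C = 7.4/3.3 = 2.24 mA.
Check: β·I_B = 3.52 mA > I_C = 2.24 mA, confirming saturation.

saturation; I_C ≈ 2.2 mA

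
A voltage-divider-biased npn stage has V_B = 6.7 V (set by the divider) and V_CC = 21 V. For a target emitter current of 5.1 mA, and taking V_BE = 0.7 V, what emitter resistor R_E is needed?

V_E = V_B − V_BE = 6.7 − 0.7 = 6 V.
R_E = V_E / I_E = 6 / 5.1 = 1.18 kΩ.

R_E ≈ 1.2 kΩ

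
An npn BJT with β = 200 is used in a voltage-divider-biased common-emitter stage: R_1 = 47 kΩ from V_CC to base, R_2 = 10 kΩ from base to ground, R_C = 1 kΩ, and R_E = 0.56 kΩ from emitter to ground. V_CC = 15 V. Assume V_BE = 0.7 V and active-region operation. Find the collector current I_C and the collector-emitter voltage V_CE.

I_C ≈ 3.2 mA, V_CE ≈ 10 V

Thevenize the base divider: V_Th = V_CC·R_2/(R_1+R_2) = 15×10/57 = 2.63 V, R_Th = R_1‖R_2 = 8.25 kΩ.
Base-emitter loop: V_Th = I_B·R_Th + V_BE + (β+1)I_B·R_E, so I_B = (2.63 − 0.7) / (8.25 + 201×0.56) = 0.016 mA.
I_C = β·I_B = 200×0.016 = 3.2 mA, and I_E = (β+1)I_B = 3.21 mA.
V_CE = V_CC − I_C·R_C − I_E·R_E = 15 − 3.2×1 − 3.21×0.56 = 10 V.
V_CE = 10 V > 0.2 V confirms active-region operation.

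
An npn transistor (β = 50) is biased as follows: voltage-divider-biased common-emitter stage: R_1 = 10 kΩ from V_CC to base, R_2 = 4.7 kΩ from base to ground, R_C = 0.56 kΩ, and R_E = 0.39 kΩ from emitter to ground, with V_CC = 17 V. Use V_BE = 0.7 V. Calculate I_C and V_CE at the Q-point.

I_C ≈ 10 mA, V_CE ≈ 7.2 V

Thevenize the base divider: V_Th = V_CC·R_2/(R_1+R_2) = 17×4.7/14.7 = 5.44 V, R_Th = R_1‖R_2 = 3.2 kΩ.
Base-emitter loop: V_Th = I_B·R_Th + V_BE + (β+1)I_B·R_E, so I_B = (5.44 − 0.7) / (3.2 + 51×0.39) = 0.205 mA.
I_C = β·I_B = 50×0.205 = 10.3 mA, and I_E = (β+1)I_B = 10.5 mA.
V_CE = V_CC − I_C·R_C − I_E·R_E = 17 − 10.3×0.56 − 10.5×0.39 = 7.18 V.
V_CE = 7.18 V > 0.2 V confirms active-region operation.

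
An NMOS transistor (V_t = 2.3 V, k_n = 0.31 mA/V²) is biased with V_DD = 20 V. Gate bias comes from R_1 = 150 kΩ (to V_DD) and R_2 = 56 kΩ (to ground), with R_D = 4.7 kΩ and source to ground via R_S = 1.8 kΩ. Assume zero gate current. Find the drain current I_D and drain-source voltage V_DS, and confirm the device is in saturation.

I_D ≈ 0.63 mA, V_DS ≈ 16 V

V_G = V_DD·R_2/(R_1+R_2) = 20×56/206 = 5.44 V.
Assume saturation: I_D = (k_n/2)(V_GS − V_t)² with V_GS = V_G − I_D·R_S = 5.44 − 1.8·I_D.
Substituting gives 0.502·I_D² − 2.75·I_D + 1.53 = 0, with roots I_D = 0.626 or 4.85 mA.
The root I_D = 4.85 mA gives V_GS = -3.29 V ≤ V_t, so take I_D = 0.626 mA.
Then V_GS = 4.31 V and V_DS = V_DD − I_D(R_D+R_S) = 20 − 0.626×6.5 = 15.9 V.
Saturation requires V_DS ≥ V_GS − V_t = 2.01 V; 15.9 ≥ 2.01 ✓.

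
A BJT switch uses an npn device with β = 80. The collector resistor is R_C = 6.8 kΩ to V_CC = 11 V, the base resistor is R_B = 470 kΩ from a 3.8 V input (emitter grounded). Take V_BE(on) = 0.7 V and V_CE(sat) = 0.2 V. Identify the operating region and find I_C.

Assume active. Base-emitter loop: I_B = (V_BB − V_BE)/R_B = (3.8 − 0.7)/470 = 0.0066 mA.
I_C = β·I_B = 80×0.0066 = 0.528 mA.
V_CE = V_CC − I_C·R_C = 11 − 0.528×6.8 = 7.41 V > V_CE(sat), so the active-region assumption holds.

active; I_C ≈ 0.53 mA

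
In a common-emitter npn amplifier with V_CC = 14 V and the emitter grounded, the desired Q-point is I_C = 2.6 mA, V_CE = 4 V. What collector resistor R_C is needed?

R_C ≈ 3.8 kΩ

Collector loop: V_CC = I_C·R_C + V_CE.
R_C = (V_CC − V_CE)/I_C = (14 − 4)/2.6 = 3.85 kΩ.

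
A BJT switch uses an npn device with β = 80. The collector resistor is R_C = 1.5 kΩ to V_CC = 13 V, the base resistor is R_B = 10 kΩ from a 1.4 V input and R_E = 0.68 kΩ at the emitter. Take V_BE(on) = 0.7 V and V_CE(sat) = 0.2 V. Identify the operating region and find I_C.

Assume active. Base-emitter loop: I_B = (V_BB − V_BE)/(R_B + (β+1)R_E) = (1.4 − 0.7)/(10 + 81×0.68) = 0.0108 mA.
I_C = β·I_B = 80×0.0108 = 0.86 mA.
V_CE = V_CC − I_C·R_C − I_E·R_E = 13 − 0.86×1.5 − 0.871×0.68 = 11.1 V > V_CE(sat), so the active-region assumption holds.

active; I_C ≈ 0.86 mA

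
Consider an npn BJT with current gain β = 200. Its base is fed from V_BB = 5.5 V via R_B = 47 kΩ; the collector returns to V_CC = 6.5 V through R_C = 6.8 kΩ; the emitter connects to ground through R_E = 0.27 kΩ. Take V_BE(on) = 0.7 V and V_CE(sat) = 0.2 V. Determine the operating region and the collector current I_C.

Assume active: I_B = (5.5 − 0.7)/(47 + 201×0.27) = 0.0474 mA, I_C = β·I_B = 9.48 mA.
Then V_CE = 6.5 − 9.48×6.8 − 9.53×0.27 = -60.5 V < 0.2 V — the active assumption fails.
Re-solve with V_CE = 0.2 V. KCL at the emitter: V_E/R_E = (V_BB−0.7−V_E)/R_B + (V_CC−0.2−V_E)/R_C, giving V_E = 0.266 V.
I_C = (V_CC − 0.2 − V_E)/R_C = (6.3 − 0.266)/6.8 = 0.887 mA.
Check: I_B = (4.8 − 0.266)/47 = 0.0965 mA, and β·I_B = 19.3 mA > I_C, confirming saturation.

saturation; I_C ≈ 0.89 mA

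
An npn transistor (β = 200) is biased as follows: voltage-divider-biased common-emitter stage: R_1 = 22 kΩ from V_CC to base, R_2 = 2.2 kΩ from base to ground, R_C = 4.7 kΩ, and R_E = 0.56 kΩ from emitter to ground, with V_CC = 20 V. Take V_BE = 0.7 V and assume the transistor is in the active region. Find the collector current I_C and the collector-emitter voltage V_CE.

Thevenize the base divider: V_Th = V_CC·R_2/(R_1+R_2) = 20×2.2/24.2 = 1.82 V, R_Th = R_1‖R_2 = 2 kΩ.
Base-emitter loop: V_Th = I_B·R_Th + V_BE + (β+1)I_B·R_E, so I_B = (1.82 − 0.7) / (2 + 201×0.56) = 0.00976 mA.
I_C = β·I_B = 200×0.00976 = 1.95 mA, and I_E = (β+1)I_B = 1.96 mA.
V_CE = V_CC − I_C·R_C − I_E·R_E = 20 − 1.95×4.7 − 1.96×0.56 = 9.73 V.
V_CE = 9.73 V > 0.2 V confirms active-region operation.

I_C ≈ 2 mA, V_CE ≈ 9.7 V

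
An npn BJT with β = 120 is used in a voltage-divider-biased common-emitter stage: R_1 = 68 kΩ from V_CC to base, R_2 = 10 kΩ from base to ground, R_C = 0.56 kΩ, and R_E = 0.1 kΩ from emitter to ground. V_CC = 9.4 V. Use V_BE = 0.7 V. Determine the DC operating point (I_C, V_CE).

I_C ≈ 2.9 mA, V_CE ≈ 7.5 V

Thevenize the base divider: V_Th = V_CC·R_2/(R_1+R_2) = 9.4×10/78 = 1.21 V, R_Th = R_1‖R_2 = 8.72 kΩ.
Base-emitter loop: V_Th = I_B·R_Th + V_BE + (β+1)I_B·R_E, so I_B = (1.21 − 0.7) / (8.72 + 121×0.1) = 0.0243 mA.
I_C = β·I_B = 120×0.0243 = 2.91 mA, and I_E = (β+1)I_B = 2.94 mA.
V_CE = V_CC − I_C·R_C − I_E·R_E = 9.4 − 2.91×0.56 − 2.94×0.1 = 7.48 V.
V_CE = 7.48 V > 0.2 V confirms active-region operation.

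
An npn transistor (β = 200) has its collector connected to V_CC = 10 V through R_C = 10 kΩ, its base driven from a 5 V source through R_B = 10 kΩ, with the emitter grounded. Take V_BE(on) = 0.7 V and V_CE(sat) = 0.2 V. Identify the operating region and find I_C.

Assume active: I_B = (5 − 0.7)/10 = 0.43 mA, giving I_C = β·I_B = 86 mA.
But then V_CE = 10 − 86×10 = -850 V < V_CE(sat) = 0.2 V — impossible in the active region.
So the transistor is saturated. With V_CE = 0.2 V, I_C = (V_CC − 0.2)/R_C = 9.8/10 = 0.98 mA.
Check: β·I_B = 86 mA > I_C = 0.98 mA, confirming saturation.

saturation; I_C ≈ 0.98 mA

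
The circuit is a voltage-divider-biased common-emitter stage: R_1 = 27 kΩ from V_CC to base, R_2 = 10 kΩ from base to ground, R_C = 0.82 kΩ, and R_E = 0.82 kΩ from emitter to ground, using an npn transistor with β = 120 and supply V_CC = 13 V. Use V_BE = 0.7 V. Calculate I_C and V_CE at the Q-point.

Thevenize the base divider: V_Th = V_CC·R_2/(R_1+R_2) = 13×10/37 = 3.51 V, R_Th = R_1‖R_2 = 7.3 kΩ.
Base-emitter loop: V_Th = I_B·R_Th + V_BE + (β+1)I_B·R_E, so I_B = (3.51 − 0.7) / (7.3 + 121×0.82) = 0.0264 mA.
I_C = β·I_B = 120×0.0264 = 3.17 mA, and I_E = (β+1)I_B = 3.2 mA.
V_CE = V_CC − I_C·R_C − I_E·R_E = 13 − 3.17×0.82 − 3.2×0.82 = 7.78 V.
V_CE = 7.78 V > 0.2 V confirms active-region operation.

I_C ≈ 3.2 mA, V_CE ≈ 7.8 V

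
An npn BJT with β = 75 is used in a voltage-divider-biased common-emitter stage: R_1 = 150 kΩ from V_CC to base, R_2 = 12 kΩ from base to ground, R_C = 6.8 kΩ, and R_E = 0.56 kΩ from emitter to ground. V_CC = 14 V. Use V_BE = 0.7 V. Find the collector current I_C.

I_C ≈ 0.47 mA

Thevenize the base divider: V_Th = V_CC·R_2/(R_1+R_2) = 14×12/162 = 1.04 V, R_Th = R_1‖R_2 = 11.1 kΩ.
Base-emitter loop: V_Th = I_B·R_Th + V_BE + (β+1)I_B·R_E, so I_B = (1.04 − 0.7) / (11.1 + 76×0.56) = 0.00628 mA.
I_C = β·I_B = 75×0.00628 = 0.471 mA, and I_E = (β+1)I_B = 0.477 mA.
V_CE = V_CC − I_C·R_C − I_E·R_E = 14 − 0.471×6.8 − 0.477×0.56 = 10.5 V.
V_CE = 10.5 V > 0.2 V confirms active-region operation.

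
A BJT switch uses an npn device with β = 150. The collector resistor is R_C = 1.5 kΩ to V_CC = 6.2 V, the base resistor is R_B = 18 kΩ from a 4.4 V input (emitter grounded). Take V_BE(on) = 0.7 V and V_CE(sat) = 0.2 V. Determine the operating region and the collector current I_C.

saturation; I_C ≈ 4 mA

Assume active: I_B = (4.4 − 0.7)/18 = 0.206 mA, giving I_C = β·I_B = 30.8 mA.
But then V_CE = 6.2 − 30.8×1.5 = -40 V < V_CE(sat) = 0.2 V — impossible in the active region.
So the transistor is saturated. With V_CE = 0.2 V, I_C = (V_CC − 0.2)/R_C = 6/1.5 = 4 mA.
Check: β·I_B = 30.8 mA > I_C = 4 mA, confirming saturation.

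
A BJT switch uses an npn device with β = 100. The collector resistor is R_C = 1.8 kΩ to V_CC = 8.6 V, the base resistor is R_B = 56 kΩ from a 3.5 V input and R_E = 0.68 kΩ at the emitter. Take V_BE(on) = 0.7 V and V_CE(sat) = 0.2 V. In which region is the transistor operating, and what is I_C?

active; I_C ≈ 2.2 mA

Assume active. Base-emitter loop: I_B = (V_BB − V_BE)/(R_B + (β+1)R_E) = (3.5 − 0.7)/(56 + 101×0.68) = 0.0225 mA.
I_C = β·I_B = 100×0.0225 = 2.25 mA.
V_CE = V_CC − I_C·R_C − I_E·R_E = 8.6 − 2.25×1.8 − 2.27×0.68 = 3.02 V > V_CE(sat), so the active-region assumption holds.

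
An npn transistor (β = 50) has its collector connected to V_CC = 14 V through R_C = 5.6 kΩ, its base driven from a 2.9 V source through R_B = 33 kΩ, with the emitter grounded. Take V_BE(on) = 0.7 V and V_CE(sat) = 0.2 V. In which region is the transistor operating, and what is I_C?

saturation; I_C ≈ 2.5 mA

Assume active: I_B = (2.9 − 0.7)/33 = 0.0667 mA, giving I_C = β·I_B = 3.33 mA.
But then V_CE = 14 − 3.33×5.6 = -4.67 V < V_CE(sat) = 0.2 V — impossible in the active region.
So the transistor is saturated. With V_CE = 0.2 V, I_C = (V_CC − 0.2)/R_C = 13.8/5.6 = 2.46 mA.
Check: β·I_B = 3.33 mA > I_C = 2.46 mA, confirming saturation.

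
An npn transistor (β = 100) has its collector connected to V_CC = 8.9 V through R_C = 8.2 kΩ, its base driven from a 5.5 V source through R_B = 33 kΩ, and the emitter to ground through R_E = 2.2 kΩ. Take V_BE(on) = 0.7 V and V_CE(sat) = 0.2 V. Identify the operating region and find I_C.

saturation; I_C ≈ 0.82 mA

Assume active: I_B = (5.5 − 0.7)/(33 + 101×2.2) = 0.0188 mA, I_C = β·I_B = 1.88 mA.
Then V_CE = 8.9 − 1.88×8.2 − 1.9×2.2 = -10.7 V < 0.2 V — the active assumption fails.
Re-solve with V_CE = 0.2 V. KCL at the emitter: V_E/R_E = (V_BB−0.7−V_E)/R_B + (V_CC−0.2−V_E)/R_C, giving V_E = 1.99 V.
I_C = (V_CC − 0.2 − V_E)/R_C = (8.7 − 1.99)/8.2 = 0.819 mA.
Check: I_B = (4.8 − 1.99)/33 = 0.0852 mA, and β·I_B = 8.52 mA > I_C, confirming saturation.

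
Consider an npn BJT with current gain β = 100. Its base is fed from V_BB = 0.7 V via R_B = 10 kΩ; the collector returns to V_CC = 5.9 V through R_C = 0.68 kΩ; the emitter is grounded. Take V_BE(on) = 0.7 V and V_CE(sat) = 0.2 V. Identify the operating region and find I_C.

cutoff; I_C ≈ 0

V_BB = 0.7 V ≤ V_BE(on) = 0.7 V, so the base-emitter junction is not forward biased.
The transistor is in cutoff: I_B = I_C = 0.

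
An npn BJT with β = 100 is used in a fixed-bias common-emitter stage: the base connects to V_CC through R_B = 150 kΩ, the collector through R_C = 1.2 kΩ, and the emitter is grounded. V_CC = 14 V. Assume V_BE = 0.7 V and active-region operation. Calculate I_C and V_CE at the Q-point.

Base loop: V_CC = I_B·R_B + V_BE, so I_B = (14 − 0.7)/150 kΩ = 0.0887 mA.
In the active region I_C = β·I_B = 100 × 0.0887 = 8.87 mA.
Collector loop: V_CE = V_CC − I_C·R_C = 14 − 8.87×1.2 = 3.36 V.
Since V_CE = 3.36 V > V_CE(sat) ≈ 0.2 V, the transistor is in the active region as assumed.

I_C ≈ 8.9 mA, V_CE ≈ 3.4 V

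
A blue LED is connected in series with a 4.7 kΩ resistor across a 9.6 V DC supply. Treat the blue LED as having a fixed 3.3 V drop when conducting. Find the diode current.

I ≈ 1.3 mA

KVL around the loop: 9.6 = V_D + I·R = 3.3 + I × 4.7 kΩ.
So I = (9.6 − 3.3) / 4.7 kΩ = 6.3 / 4.7 = 1.34 mA.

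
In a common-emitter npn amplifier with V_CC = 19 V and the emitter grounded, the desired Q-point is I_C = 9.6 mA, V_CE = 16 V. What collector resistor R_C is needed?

R_C ≈ 0.31 kΩ

Collector loop: V_CC = I_C·R_C + V_CE.
R_C = (V_CC − V_CE)/I_C = (19 − 16)/9.6 = 0.312 kΩ.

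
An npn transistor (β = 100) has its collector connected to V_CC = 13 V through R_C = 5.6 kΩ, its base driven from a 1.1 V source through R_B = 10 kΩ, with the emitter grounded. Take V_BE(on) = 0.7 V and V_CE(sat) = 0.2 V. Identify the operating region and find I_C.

saturation; I_C ≈ 2.3 mA

Assume active: I_B = (1.1 − 0.7)/10 = 0.04 mA, giving I_C = β·I_B = 4 mA.
But then V_CE = 13 − 4×5.6 = -9.4 V < V_CE(sat) = 0.2 V — impossible in the active region.
So the transistor is saturated. With V_CE = 0.2 V, I_C = (V_CC − 0.2)/R_C = 12.8/5.6 = 2.29 mA.
Check: β·I_B = 4 mA > I_C = 2.29 mA, confirming saturation.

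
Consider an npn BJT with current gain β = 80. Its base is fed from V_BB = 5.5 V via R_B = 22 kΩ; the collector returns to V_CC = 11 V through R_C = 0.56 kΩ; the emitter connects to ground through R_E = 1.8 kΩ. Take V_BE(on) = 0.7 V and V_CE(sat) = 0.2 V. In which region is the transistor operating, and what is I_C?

Assume active. Base-emitter loop: I_B = (V_BB − V_BE)/(R_B + (β+1)R_E) = (5.5 − 0.7)/(22 + 81×1.8) = 0.0286 mA.
I_C = β·I_B = 80×0.0286 = 2.29 mA.
V_CE = V_CC − I_C·R_C − I_E·R_E = 11 − 2.29×0.56 − 2.32×1.8 = 5.55 V > V_CE(sat), so the active-region assumption holds.

active; I_C ≈ 2.3 mA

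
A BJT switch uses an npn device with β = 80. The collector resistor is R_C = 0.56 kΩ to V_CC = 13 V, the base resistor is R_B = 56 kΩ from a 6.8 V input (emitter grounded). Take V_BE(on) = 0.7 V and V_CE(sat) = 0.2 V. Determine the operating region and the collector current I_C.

Assume active. Base-emitter loop: I_B = (V_BB − V_BE)/R_B = (6.8 − 0.7)/56 = 0.109 mA.
I_C = β·I_B = 80×0.109 = 8.71 mA.
V_CE = V_CC − I_C·R_C = 13 − 8.71×0.56 = 8.12 V > V_CE(sat), so the active-region assumption holds.

active; I_C ≈ 8.7 mA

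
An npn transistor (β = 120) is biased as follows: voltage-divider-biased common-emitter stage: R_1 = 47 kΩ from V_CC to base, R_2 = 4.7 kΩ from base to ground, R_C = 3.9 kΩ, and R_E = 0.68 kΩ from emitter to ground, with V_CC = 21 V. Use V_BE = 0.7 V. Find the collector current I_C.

I_C ≈ 1.7 mA

Thevenize the base divider: V_Th = V_CC·R_2/(R_1+R_2) = 21×4.7/51.7 = 1.91 V, R_Th = R_1‖R_2 = 4.27 kΩ.
Base-emitter loop: V_Th = I_B·R_Th + V_BE + (β+1)I_B·R_E, so I_B = (1.91 − 0.7) / (4.27 + 121×0.68) = 0.014 mA.
I_C = β·I_B = 120×0.014 = 1.68 mA, and I_E = (β+1)I_B = 1.69 mA.
V_CE = V_CC − I_C·R_C − I_E·R_E = 21 − 1.68×3.9 − 1.69×0.68 = 13.3 V.
V_CE = 13.3 V > 0.2 V confirms active-region operation.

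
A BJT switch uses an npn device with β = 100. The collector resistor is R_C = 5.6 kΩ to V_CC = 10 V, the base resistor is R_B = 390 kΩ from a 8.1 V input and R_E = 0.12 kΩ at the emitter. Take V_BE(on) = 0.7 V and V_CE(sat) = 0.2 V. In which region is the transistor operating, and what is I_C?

saturation; I_C ≈ 1.7 mA

Assume active: I_B = (8.1 − 0.7)/(390 + 101×0.12) = 0.0184 mA, I_C = β·I_B = 1.84 mA.
Then V_CE = 10 − 1.84×5.6 − 1.86×0.12 = -0.528 V < 0.2 V — the active assumption fails.
Re-solve with V_CE = 0.2 V. KCL at the emitter: V_E/R_E = (V_BB−0.7−V_E)/R_B + (V_CC−0.2−V_E)/R_C, giving V_E = 0.208 V.
I_C = (V_CC − 0.2 − V_E)/R_C = (9.8 − 0.208)/5.6 = 1.71 mA.
Check: I_B = (7.4 − 0.208)/390 = 0.0184 mA, and β·I_B = 1.84 mA > I_C, confirming saturation.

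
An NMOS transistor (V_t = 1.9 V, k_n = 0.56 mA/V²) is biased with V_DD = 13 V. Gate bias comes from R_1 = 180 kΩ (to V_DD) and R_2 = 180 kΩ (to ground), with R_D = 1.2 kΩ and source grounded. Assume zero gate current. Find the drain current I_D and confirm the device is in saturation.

V_G = V_DD·R_2/(R_1+R_2) = 13×180/360 = 6.5 V. With the source grounded, V_GS = V_G = 6.5 V.
Assume saturation: I_D = (k_n/2)(V_GS − V_t)² = (0.56/2)×(6.5 − 1.9)² = 0.28×4.6² = 5.92 mA.
V_DS = V_DD − I_D·R_D = 13 − 5.92×1.2 = 5.89 V.
Saturation requires V_DS ≥ V_GS − V_t = 4.6 V; 5.89 ≥ 4.6 ✓.

I_D ≈ 5.9 mA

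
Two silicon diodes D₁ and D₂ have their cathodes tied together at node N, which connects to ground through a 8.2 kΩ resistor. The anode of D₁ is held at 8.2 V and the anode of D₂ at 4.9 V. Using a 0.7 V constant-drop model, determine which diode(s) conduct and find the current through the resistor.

Assume both conduct. Then node N would need to be at both 8.2−0.7 = 7.5 V and 4.9−0.7 = 4.2 V, which is impossible.
Assume only D₁ conducts: V_N = 8.2 − 0.7 = 7.5 V, so I_R = 7.5/8.2 = 0.915 mA.
Check D₂: its anode-to-cathode voltage is 4.9 − 7.5 = -2.6 V < 0.7 V, so it is off. The assumption is consistent.

Only D₁ conducts; I_R ≈ 0.91 mA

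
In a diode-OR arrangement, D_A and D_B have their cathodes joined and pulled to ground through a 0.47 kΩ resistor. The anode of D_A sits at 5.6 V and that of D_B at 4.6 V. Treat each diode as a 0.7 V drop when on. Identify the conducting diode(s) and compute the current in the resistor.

Assume both conduct. Then node N would need to be at both 5.6−0.7 = 4.9 V and 4.6−0.7 = 3.9 V, which is impossible.
Assume only D_A conducts: V_N = 5.6 − 0.7 = 4.9 V, so I_R = 4.9/0.47 = 10.4 mA.
Check D_B: its anode-to-cathode voltage is 4.6 − 4.9 = -0.3 V < 0.7 V, so it is off. The assumption is consistent.

Only D_A conducts; I_R ≈ 10 mA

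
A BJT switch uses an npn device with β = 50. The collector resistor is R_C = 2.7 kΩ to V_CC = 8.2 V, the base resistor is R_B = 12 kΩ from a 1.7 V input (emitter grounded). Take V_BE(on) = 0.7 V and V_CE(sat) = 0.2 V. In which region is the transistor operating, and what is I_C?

saturation; I_C ≈ 3 mA

Assume active: I_B = (1.7 − 0.7)/12 = 0.0833 mA, giving I_C = β·I_B = 4.17 mA.
But then V_CE = 8.2 − 4.17×2.7 = -3.05 V < V_CE(sat) = 0.2 V — impossible in the active region.
So the transistor is saturated. With V_CE = 0.2 V, I_C = (V_CC − 0.2)/R_C = 8/2.7 = 2.96 mA.
Check: β·I_B = 4.17 mA > I_C = 2.96 mA, confirming saturation.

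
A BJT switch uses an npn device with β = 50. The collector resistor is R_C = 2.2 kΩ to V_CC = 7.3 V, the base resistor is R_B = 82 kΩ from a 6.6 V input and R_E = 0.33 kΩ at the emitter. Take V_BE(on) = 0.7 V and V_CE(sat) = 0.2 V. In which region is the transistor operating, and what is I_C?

Assume active: I_B = (6.6 − 0.7)/(82 + 51×0.33) = 0.0597 mA, I_C = β·I_B = 2.98 mA.
Then V_CE = 7.3 − 2.98×2.2 − 3.04×0.33 = -0.272 V < 0.2 V — the active assumption fails.
Re-solve with V_CE = 0.2 V. KCL at the emitter: V_E/R_E = (V_BB−0.7−V_E)/R_B + (V_CC−0.2−V_E)/R_C, giving V_E = 0.943 V.
I_C = (V_CC − 0.2 − V_E)/R_C = (7.1 − 0.943)/2.2 = 2.8 mA.
Check: I_B = (5.9 − 0.943)/82 = 0.0604 mA, and β·I_B = 3.02 mA > I_C, confirming saturation.

saturation; I_C ≈ 2.8 mA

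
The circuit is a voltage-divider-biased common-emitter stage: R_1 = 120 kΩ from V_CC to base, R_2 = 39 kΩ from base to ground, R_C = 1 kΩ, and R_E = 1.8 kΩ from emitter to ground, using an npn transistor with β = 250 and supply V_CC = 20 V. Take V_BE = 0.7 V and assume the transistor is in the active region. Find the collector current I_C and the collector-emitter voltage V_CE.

Thevenize the base divider: V_Th = V_CC·R_2/(R_1+R_2) = 20×39/159 = 4.91 V, R_Th = R_1‖R_2 = 29.4 kΩ.
Base-emitter loop: V_Th = I_B·R_Th + V_BE + (β+1)I_B·R_E, so I_B = (4.91 − 0.7) / (29.4 + 251×1.8) = 0.00874 mA.
I_C = β·I_B = 250×0.00874 = 2.18 mA, and I_E = (β+1)I_B = 2.19 mA.
V_CE = V_CC − I_C·R_C − I_E·R_E = 20 − 2.18×1 − 2.19×1.8 = 13.9 V.
V_CE = 13.9 V > 0.2 V confirms active-region operation.

I_C ≈ 2.2 mA, V_CE ≈ 14 V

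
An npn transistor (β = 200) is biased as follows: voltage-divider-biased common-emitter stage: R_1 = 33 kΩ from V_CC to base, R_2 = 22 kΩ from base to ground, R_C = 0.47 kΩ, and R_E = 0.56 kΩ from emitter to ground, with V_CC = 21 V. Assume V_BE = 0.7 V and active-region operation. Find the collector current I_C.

I_C ≈ 12 mA

Thevenize the base divider: V_Th = V_CC·R_2/(R_1+R_2) = 21×22/55 = 8.4 V, R_Th = R_1‖R_2 = 13.2 kΩ.
Base-emitter loop: V_Th = I_B·R_Th + V_BE + (β+1)I_B·R_E, so I_B = (8.4 − 0.7) / (13.2 + 201×0.56) = 0.0612 mA.
I_C = β·I_B = 200×0.0612 = 12.2 mA, and I_E = (β+1)I_B = 12.3 mA.
V_CE = V_CC − I_C·R_C − I_E·R_E = 21 − 12.2×0.47 − 12.3×0.56 = 8.35 V.
V_CE = 8.35 V > 0.2 V confirms active-region operation.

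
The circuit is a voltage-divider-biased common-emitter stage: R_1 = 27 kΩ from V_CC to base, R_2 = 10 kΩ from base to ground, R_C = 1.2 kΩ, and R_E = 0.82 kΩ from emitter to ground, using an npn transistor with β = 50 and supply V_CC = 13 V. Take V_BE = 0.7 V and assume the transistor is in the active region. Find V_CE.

Thevenize the base divider: V_Th = V_CC·R_2/(R_1+R_2) = 13×10/37 = 3.51 V, R_Th = R_1‖R_2 = 7.3 kΩ.
Base-emitter loop: V_Th = I_B·R_Th + V_BE + (β+1)I_B·R_E, so I_B = (3.51 − 0.7) / (7.3 + 51×0.82) = 0.0573 mA.
I_C = β·I_B = 50×0.0573 = 2.86 mA, and I_E = (β+1)I_B = 2.92 mA.
V_CE = V_CC − I_C·R_C − I_E·R_E = 13 − 2.86×1.2 − 2.92×0.82 = 7.17 V.
V_CE = 7.17 V > 0.2 V confirms active-region operation.

V_CE ≈ 7.2 V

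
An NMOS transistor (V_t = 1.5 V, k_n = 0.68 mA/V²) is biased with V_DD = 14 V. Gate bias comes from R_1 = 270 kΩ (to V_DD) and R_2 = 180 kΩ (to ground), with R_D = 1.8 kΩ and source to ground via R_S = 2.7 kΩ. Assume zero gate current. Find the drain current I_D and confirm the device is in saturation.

I_D ≈ 0.91 mA

V_G = V_DD·R_2/(R_1+R_2) = 14×180/450 = 5.6 V.
Assume saturation: I_D = (k_n/2)(V_GS − V_t)² with V_GS = V_G − I_D·R_S = 5.6 − 2.7·I_D.
Substituting gives 2.48·I_D² − 8.53·I_D + 5.72 = 0, with roots I_D = 0.912 or 2.53 mA.
The root I_D = 2.53 mA gives V_GS = -1.23 V ≤ V_t, so take I_D = 0.912 mA.
Then V_GS = 3.14 V and V_DS = V_DD − I_D(R_D+R_S) = 14 − 0.912×4.5 = 9.9 V.
Saturation requires V_DS ≥ V_GS − V_t = 1.64 V; 9.9 ≥ 1.64 ✓.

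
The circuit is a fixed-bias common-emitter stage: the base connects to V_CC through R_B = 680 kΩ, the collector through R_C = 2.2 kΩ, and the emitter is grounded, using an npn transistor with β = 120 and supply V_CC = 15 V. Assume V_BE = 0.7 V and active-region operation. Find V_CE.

V_CE ≈ 9.4 V

Base loop: V_CC = I_B·R_B + V_BE, so I_B = (15 − 0.7)/680 kΩ = 0.021 mA.
In the active region I_C = β·I_B = 120 × 0.021 = 2.52 mA.
Collector loop: V_CE = V_CC − I_C·R_C = 15 − 2.52×2.2 = 9.45 V.
Since V_CE = 9.45 V > V_CE(sat) ≈ 0.2 V, the transistor is in the active region as assumed.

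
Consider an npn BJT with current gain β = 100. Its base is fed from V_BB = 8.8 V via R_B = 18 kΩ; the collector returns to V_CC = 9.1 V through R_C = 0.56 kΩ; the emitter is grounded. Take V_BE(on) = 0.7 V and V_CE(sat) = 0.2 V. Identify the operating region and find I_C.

saturation; I_C ≈ 16 mA

Assume active: I_B = (8.8 − 0.7)/18 = 0.45 mA, giving I_C = β·I_B = 45 mA.
But then V_CE = 9.1 − 45×0.56 = -16.1 V < V_CE(sat) = 0.2 V — impossible in the active region.
So the transistor is saturated. With V_CE = 0.2 V, I_C = (V_CC − 0.2)/R_C = 8.9/0.56 = 15.9 mA.
Check: β·I_B = 45 mA > I_C = 15.9 mA, confirming saturation.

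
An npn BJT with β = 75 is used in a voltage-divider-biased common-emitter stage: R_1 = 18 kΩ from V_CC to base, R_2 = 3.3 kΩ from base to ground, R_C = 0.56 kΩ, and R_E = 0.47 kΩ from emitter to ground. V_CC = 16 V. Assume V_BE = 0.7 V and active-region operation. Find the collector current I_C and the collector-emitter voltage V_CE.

Thevenize the base divider: V_Th = V_CC·R_2/(R_1+R_2) = 16×3.3/21.3 = 2.48 V, R_Th = R_1‖R_2 = 2.79 kΩ.
Base-emitter loop: V_Th = I_B·R_Th + V_BE + (β+1)I_B·R_E, so I_B = (2.48 − 0.7) / (2.79 + 76×0.47) = 0.0462 mA.
I_C = β·I_B = 75×0.0462 = 3.46 mA, and I_E = (β+1)I_B = 3.51 mA.
V_CE = V_CC − I_C·R_C − I_E·R_E = 16 − 3.46×0.56 − 3.51×0.47 = 12.4 V.
V_CE = 12.4 V > 0.2 V confirms active-region operation.

I_C ≈ 3.5 mA, V_CE ≈ 12 V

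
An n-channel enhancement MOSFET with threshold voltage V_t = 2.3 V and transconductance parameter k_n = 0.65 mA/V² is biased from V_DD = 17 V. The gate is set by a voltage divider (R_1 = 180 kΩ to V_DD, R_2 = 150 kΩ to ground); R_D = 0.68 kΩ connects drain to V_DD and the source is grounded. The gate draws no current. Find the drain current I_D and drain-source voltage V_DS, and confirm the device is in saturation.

V_G = V_DD·R_2/(R_1+R_2) = 17×150/330 = 7.73 V. With the source grounded, V_GS = V_G = 7.73 V.
Assume saturation: I_D = (k_n/2)(V_GS − V_t)² = (0.65/2)×(7.73 − 2.3)² = 0.325×5.43² = 9.57 mA.
V_DS = V_DD − I_D·R_D = 17 − 9.57×0.68 = 10.5 V.
Saturation requires V_DS ≥ V_GS − V_t = 5.43 V; 10.5 ≥ 5.43 ✓.

I_D ≈ 9.6 mA, V_DS ≈ 10 V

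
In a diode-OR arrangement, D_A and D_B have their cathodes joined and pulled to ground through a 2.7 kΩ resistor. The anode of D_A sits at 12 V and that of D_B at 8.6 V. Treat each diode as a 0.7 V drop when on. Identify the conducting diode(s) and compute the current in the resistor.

Assume both conduct. Then node N would need to be at both 12−0.7 = 11.3 V and 8.6−0.7 = 7.9 V, which is impossible.
Assume only D_A conducts: V_N = 12 − 0.7 = 11.3 V, so I_R = 11.3/2.7 = 4.19 mA.
Check D_B: its anode-to-cathode voltage is 8.6 − 11.3 = -2.7 V < 0.7 V, so it is off. The assumption is consistent.

Only D_A conducts; I_R ≈ 4.2 mA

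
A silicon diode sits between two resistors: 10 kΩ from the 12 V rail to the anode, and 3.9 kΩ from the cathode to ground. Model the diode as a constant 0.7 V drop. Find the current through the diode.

The two resistors are in series with the diode, so KVL gives 12 = I·10 + 0.7 + I·3.9.
I = (12 − 0.7) / (10 + 3.9) kΩ = 11.3 / 13.9 = 0.813 mA.

I ≈ 0.81 mA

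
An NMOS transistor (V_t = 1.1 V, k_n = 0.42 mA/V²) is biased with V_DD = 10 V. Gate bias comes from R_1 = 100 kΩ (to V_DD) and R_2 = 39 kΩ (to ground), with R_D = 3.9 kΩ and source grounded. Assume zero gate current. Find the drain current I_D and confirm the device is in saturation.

V_G = V_DD·R_2/(R_1+R_2) = 10×39/139 = 2.81 V. With the source grounded, V_GS = V_G = 2.81 V.
Assume saturation: I_D = (k_n/2)(V_GS − V_t)² = (0.42/2)×(2.81 − 1.1)² = 0.21×1.71² = 0.611 mA.
V_DS = V_DD − I_D·R_D = 10 − 0.611×3.9 = 7.62 V.
Saturation requires V_DS ≥ V_GS − V_t = 1.71 V; 7.62 ≥ 1.71 ✓.

I_D ≈ 0.61 mA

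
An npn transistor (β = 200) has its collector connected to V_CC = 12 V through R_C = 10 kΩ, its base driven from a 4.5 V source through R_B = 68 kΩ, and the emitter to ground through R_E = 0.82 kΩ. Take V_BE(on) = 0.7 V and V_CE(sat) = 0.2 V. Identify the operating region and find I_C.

saturation; I_C ≈ 1.1 mA

Assume active: I_B = (4.5 − 0.7)/(68 + 201×0.82) = 0.0163 mA, I_C = β·I_B = 3.26 mA.
Then V_CE = 12 − 3.26×10 − 3.28×0.82 = -23.3 V < 0.2 V — the active assumption fails.
Re-solve with V_CE = 0.2 V. KCL at the emitter: V_E/R_E = (V_BB−0.7−V_E)/R_B + (V_CC−0.2−V_E)/R_C, giving V_E = 0.926 V.
I_C = (V_CC − 0.2 − V_E)/R_C = (11.8 − 0.926)/10 = 1.09 mA.
Check: I_B = (3.8 − 0.926)/68 = 0.0423 mA, and β·I_B = 8.45 mA > I_C, confirming saturation.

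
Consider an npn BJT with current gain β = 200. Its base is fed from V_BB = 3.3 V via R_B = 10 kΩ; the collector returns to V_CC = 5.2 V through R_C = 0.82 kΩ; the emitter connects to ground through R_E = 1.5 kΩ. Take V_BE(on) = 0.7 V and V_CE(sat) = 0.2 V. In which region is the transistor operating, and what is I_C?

Assume active. Base-emitter loop: I_B = (V_BB − V_BE)/(R_B + (β+1)R_E) = (3.3 − 0.7)/(10 + 201×1.5) = 0.00835 mA.
I_C = β·I_B = 200×0.00835 = 1.67 mA.
V_CE = V_CC − I_C·R_C − I_E·R_E = 5.2 − 1.67×0.82 − 1.68×1.5 = 1.31 V > V_CE(sat), so the active-region assumption holds.

active; I_C ≈ 1.7 mA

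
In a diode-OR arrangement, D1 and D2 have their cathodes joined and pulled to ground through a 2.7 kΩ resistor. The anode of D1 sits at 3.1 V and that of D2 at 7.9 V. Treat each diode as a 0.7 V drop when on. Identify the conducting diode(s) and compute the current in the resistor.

Assume both conduct. Then node N would need to be at both 3.1−0.7 = 2.4 V and 7.9−0.7 = 7.2 V, which is impossible.
Assume only D2 conducts: V_N = 7.9 − 0.7 = 7.2 V, so I_R = 7.2/2.7 = 2.67 mA.
Check D1: its anode-to-cathode voltage is 3.1 − 7.2 = -4.1 V < 0.7 V, so it is off. The assumption is consistent.

Only D2 conducts; I_R ≈ 2.7 mA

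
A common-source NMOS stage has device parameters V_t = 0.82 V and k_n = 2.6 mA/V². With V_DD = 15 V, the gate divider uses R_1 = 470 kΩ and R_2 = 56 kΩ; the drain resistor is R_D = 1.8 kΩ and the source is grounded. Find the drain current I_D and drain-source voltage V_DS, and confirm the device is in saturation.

V_G = V_DD·R_2/(R_1+R_2) = 15×56/526 = 1.6 V. With the source grounded, V_GS = V_G = 1.6 V.
Assume saturation: I_D = (k_n/2)(V_GS − V_t)² = (2.6/2)×(1.6 − 0.82)² = 1.3×0.777² = 0.785 mA.
V_DS = V_DD − I_D·R_D = 15 − 0.785×1.8 = 13.6 V.
Saturation requires V_DS ≥ V_GS − V_t = 0.777 V; 13.6 ≥ 0.777 ✓.

I_D ≈ 0.78 mA, V_DS ≈ 14 V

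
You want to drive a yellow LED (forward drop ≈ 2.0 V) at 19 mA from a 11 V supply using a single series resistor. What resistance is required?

R ≈ 0.47 kΩ

The resistor drops V_S − V_D = 11 − 2.0 = 9 V at 19 mA.
R = 9 V / 19 mA = 0.474 kΩ.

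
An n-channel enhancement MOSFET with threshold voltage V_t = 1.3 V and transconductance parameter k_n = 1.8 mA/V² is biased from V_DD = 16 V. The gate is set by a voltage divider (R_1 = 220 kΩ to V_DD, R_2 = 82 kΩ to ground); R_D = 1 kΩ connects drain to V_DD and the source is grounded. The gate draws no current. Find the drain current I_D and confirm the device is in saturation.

V_G = V_DD·R_2/(R_1+R_2) = 16×82/302 = 4.34 V. With the source grounded, V_GS = V_G = 4.34 V.
Assume saturation: I_D = (k_n/2)(V_GS − V_t)² = (1.8/2)×(4.34 − 1.3)² = 0.9×3.04² = 8.34 mA.
V_DS = V_DD − I_D·R_D = 16 − 8.34×1 = 7.66 V.
Saturation requires V_DS ≥ V_GS − V_t = 3.04 V; 7.66 ≥ 3.04 ✓.

I_D ≈ 8.3 mA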